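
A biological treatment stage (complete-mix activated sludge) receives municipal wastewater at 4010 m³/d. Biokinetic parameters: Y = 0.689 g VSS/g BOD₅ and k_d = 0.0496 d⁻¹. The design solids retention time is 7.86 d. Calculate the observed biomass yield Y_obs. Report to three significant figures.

Y_obs ≈ 0.496 g VSS/g BOD₅

Correct the yield for decay: Y_obs = Y/(1 + k_d θ_c) = 0.689 / (1 + 0.0496 × 7.86) = 0.689 / 1.390 = 0.4957.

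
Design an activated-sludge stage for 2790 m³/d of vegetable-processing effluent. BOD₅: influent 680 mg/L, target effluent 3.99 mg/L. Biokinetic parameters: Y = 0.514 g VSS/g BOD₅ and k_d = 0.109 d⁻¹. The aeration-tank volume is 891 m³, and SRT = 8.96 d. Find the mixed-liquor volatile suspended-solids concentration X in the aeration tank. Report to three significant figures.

X = Y·Q·ΔS·θ_c / [V·(1 + k_d θ_c)] = 0.514 × 2790 × (680 − 3.99) × 8.96 / [891 × (1 + 0.109 × 8.96)] = 4932 mg/L.

X ≈ 4930 mg/L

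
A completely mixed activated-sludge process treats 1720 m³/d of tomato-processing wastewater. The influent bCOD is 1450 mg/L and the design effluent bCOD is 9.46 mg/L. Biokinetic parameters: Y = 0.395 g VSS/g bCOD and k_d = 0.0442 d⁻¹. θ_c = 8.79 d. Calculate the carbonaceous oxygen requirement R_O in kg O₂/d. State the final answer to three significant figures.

Correct the yield for decay: Y_obs = Y/(1 + k_d θ_c) = 0.395 / (1 + 0.0442 × 8.79) = 0.395 / 1.389 = 0.2845.
Q·(S₀ − S) = 1720 × (1450 − 9.46) × 10⁻³ = 2478 kg/d removed.
Biomass synthesised: P_X = Y_obs × 2478 = 704.9 kg VSS/d.
Carbonaceous O₂ demand = substrate oxidised − cell-mass equivalent = 2478 − 1.42 × 704.9 = 1477 kg O₂/d.

R_O ≈ 1480 kg O₂/d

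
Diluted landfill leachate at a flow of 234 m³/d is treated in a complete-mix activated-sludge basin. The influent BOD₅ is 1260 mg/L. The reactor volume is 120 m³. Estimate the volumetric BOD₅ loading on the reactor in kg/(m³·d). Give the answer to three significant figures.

L_v ≈ 2.46 kg BOD₅/(m³·d)

Applied BOD₅ load per unit volume = Q·S₀/V = (234 × 1260/1000)/120.0 = 2.457 kg BOD₅·m⁻³·d⁻¹.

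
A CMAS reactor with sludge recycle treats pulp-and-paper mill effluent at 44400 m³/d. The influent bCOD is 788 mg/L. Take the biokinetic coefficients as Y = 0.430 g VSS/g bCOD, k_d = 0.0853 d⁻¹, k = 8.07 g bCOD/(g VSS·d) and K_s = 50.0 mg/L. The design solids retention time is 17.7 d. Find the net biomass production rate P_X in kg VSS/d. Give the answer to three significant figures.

P_X ≈ 5980 kg VSS/d

From the Monod/SRT balance for a CMAS, S = K_s·(1+k_d θ_c)/[θ_c·(Y k − k_d) − 1] = 50.0 × (1 + 0.0853 × 17.7) / [17.7 × (0.430 × 8.07 − 0.0853) − 1] = 125.5 / 58.91 = 2.130 mg/L.
Y_obs = Y / (1 + k_d θ_c) = 0.430 / (1 + 0.0853 × 17.7) = 0.430 / 2.510 = 0.1713.
Substrate removed = Q·(S₀ − S) = 44400 m³/d × (788 − 2.13) g/m³ = 3.49×10^7 g/d = 34893 kg/d.
P_X = Y_obs · Q(S₀ − S) = 0.1713 × 34893 = 5978 kg VSS/d.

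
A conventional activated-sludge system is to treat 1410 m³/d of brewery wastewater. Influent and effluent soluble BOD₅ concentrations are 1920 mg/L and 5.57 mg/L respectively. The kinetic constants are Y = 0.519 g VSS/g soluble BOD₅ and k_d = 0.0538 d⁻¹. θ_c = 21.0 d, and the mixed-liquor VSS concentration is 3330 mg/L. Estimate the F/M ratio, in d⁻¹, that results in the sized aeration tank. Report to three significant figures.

Rearranging the biomass balance for a CMAS with decay, V = Y·Q·ΔS·θ_c / [X·(1+k_d θ_c)] = 0.519 × 1410 × (1920 − 5.57) × 21.0 / [3330 × (1 + 0.0538 × 21.0)] = 2.94×10^7 / 7092 = 4148 m³.
F/M = applied load / biomass = Q·S₀/(V·X) = 1410 × 1920 / (4148 × 3330) = 0.1960 d⁻¹.

F/M ≈ 0.196 d⁻¹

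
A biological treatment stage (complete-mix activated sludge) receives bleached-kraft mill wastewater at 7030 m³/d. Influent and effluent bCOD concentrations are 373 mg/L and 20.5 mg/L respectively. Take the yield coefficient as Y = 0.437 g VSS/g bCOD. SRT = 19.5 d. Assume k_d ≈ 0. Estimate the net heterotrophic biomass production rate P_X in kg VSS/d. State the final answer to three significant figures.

P_X ≈ 1080 kg VSS/d

Since k_d ≈ 0, Y_obs = Y = 0.437 g VSS/g bCOD.
ΔS = 373 − 20.5 = 352.5 mg/L, so the substrate removal rate is 7030 × 352.5/1000 = 2478 kg bCOD/d.
So the net sludge growth is P_X = 0.4370 × 2478 = 1083 kg VSS/d.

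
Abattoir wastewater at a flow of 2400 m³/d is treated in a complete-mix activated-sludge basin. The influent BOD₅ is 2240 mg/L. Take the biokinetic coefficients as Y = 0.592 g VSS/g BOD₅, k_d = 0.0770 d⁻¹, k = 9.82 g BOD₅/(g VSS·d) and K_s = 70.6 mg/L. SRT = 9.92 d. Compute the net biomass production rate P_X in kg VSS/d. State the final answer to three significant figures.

P_X ≈ 1800 kg VSS/d

Effluent substrate depends only on kinetics and SRT: S = K_s(1 + k_d θ_c) / [θ_c(Yk − k_d) − 1] = 70.6 × (1 + 0.0770 × 9.92) / [9.92 × (0.592 × 9.82 − 0.0770) − 1] = 124.5 / 55.91 = 2.227 mg/L.
Correct the yield for decay: Y_obs = Y/(1 + k_d θ_c) = 0.592 / (1 + 0.0770 × 9.92) = 0.592 / 1.764 = 0.3356.
ΔS = 2240 − 2.23 = 2238 mg/L, so the substrate removal rate is 2400 × 2238/1000 = 5371 kg BOD₅/d.
P_X = Y_obs · Q(S₀ − S) = 0.3356 × 5371 = 1803 kg VSS/d.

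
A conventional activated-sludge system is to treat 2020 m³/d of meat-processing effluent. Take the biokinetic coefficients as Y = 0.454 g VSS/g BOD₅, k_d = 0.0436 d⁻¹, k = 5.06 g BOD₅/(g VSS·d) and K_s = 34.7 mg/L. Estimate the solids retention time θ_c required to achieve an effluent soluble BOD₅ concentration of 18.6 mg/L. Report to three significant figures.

θ_c ≈ 1.32 d

Specific growth rate at S = 18.6 mg/L: μ = YkS/(K_s+S) = 0.454·5.06·18.6/(34.7+18.6) = 0.8017 d⁻¹.
1/θ_c = 0.8017 − 0.0436 = 0.7581 d⁻¹, so θ_c = 1.319 d.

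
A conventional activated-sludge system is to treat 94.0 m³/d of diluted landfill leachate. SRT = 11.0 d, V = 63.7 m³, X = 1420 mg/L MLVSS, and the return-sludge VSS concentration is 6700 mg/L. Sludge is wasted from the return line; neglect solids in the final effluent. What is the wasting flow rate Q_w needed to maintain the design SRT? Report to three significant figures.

θ_c = V·X/(Q_w·X_r) when wasting from the recycle, so Q_w = V·X/(θ_c·X_r) = 63.70 × 1420 / (11.0 × 6700) = 1.227 m³/d.

Q_w ≈ 1.23 m³/d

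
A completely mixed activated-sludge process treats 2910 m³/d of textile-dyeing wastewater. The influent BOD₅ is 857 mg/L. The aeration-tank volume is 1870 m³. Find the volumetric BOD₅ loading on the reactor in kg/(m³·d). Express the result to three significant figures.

L_v ≈ 1.33 kg BOD₅/(m³·d)

L_v = Q S₀ / V = 2910 × 857 × 10⁻³ / 1870 = 1.334 kg/(m³·d).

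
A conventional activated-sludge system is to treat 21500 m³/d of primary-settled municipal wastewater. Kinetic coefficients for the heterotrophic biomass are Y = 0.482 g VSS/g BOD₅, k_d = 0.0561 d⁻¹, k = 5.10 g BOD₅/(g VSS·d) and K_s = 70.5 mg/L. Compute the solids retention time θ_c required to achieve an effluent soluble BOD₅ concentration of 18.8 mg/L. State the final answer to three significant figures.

From 1/θ_c = Y·k·S/(K_s + S) − k_d: Y·k·S/(K_s+S) = 0.482 × 5.10 × 18.8 / (70.5 + 18.8) = 0.5175 d⁻¹.
1/θ_c = 0.5175 − 0.0561 = 0.4614 d⁻¹, so θ_c = 2.167 d.

θ_c ≈ 2.17 d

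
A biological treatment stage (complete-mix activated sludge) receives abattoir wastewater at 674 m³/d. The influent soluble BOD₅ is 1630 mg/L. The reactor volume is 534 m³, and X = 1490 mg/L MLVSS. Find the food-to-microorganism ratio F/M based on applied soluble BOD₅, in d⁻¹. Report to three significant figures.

Food-to-microorganism ratio F/M = Q S₀ / (V X) = 674 × 1630 / (534.0 × 1490) = 1.381 d⁻¹.

F/M ≈ 1.38 d⁻¹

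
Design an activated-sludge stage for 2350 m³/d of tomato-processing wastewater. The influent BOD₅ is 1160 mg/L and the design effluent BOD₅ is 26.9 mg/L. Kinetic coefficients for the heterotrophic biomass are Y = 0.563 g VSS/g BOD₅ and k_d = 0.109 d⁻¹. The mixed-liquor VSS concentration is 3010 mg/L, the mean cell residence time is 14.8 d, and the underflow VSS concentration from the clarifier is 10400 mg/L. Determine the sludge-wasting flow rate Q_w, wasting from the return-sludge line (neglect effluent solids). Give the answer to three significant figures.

Steady-state biomass mass balance: V·X·(1 + k_d·θ_c) = Y·Q·(S₀ − S)·θ_c, so V = 0.563 × 2350 × (1160 − 26.9) × 14.8 / [3010 × (1 + 0.109 × 14.8)] = 2.22×10^7 / 7866 = 2821 m³.
Q_w = (V·X)/(θ_c X_r) = 2821 × 3010 / (14.8 × 10400) = 55.16 m³/d.

Q_w ≈ 55.2 m³/d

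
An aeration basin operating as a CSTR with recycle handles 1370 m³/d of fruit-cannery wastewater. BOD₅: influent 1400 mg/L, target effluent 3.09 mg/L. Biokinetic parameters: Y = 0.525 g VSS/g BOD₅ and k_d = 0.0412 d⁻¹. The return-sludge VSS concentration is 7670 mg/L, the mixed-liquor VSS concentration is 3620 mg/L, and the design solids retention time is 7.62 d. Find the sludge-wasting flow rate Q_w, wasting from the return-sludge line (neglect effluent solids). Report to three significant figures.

Q_w ≈ 99.7 m³/d

Rearranging the biomass balance for a CMAS with decay, V = Y·Q·ΔS·θ_c / [X·(1+k_d θ_c)] = 0.525 × 1370 × (1400 − 3.09) × 7.62 / [3620 × (1 + 0.0412 × 7.62)] = 7.66×10^6 / 4756 = 1610 m³.
Wasting from the return line (neglecting effluent solids): Q_w = V·X / (θ_c·X_r) = 1610 × 3620 / (7.62 × 7670) = 99.70 m³/d.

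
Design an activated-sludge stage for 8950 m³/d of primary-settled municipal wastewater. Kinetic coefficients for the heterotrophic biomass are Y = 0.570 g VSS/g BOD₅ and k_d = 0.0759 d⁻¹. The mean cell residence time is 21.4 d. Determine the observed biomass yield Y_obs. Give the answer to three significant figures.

Observed yield with endogenous decay: Y_obs = Y / (1 + k_d·θ_c) = 0.570 / (1 + 0.0759 × 21.4) = 0.570 / 2.624 = 0.2172 g VSS/g BOD₅.

Y_obs ≈ 0.217 g VSS/g BOD₅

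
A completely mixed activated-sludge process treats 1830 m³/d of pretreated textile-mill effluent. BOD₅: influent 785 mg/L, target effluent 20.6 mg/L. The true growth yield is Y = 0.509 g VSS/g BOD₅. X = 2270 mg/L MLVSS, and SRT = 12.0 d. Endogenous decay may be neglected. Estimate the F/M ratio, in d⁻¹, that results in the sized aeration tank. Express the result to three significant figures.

Biomass mass balance (decay neglected): V·X = Y·Q·(S₀ − S)·θ_c, so V = 0.509 × 1830 × (785 − 20.6) × 12.0 / 2270 = 3764 m³.
Food-to-microorganism ratio F/M = Q S₀ / (V X) = 1830 × 785 / (3764 × 2270) = 0.1681 d⁻¹.

F/M ≈ 0.168 d⁻¹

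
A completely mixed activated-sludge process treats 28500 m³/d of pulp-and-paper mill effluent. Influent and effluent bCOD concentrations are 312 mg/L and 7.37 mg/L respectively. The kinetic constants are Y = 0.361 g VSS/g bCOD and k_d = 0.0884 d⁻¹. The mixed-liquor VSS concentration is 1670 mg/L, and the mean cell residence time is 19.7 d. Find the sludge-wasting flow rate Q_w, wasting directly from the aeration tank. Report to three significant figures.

Q_w ≈ 685 m³/d

From the SRT design equation V = Y Q (S₀−S) θ_c / [X (1 + k_d θ_c)] = 0.361 × 28500 × (312 − 7.37) × 19.7 / [1670 × (1 + 0.0884 × 19.7)] = 6.17×10^7 / 4578 = 13486 m³.
For wasting at MLVSS concentration, Q_w = V/θ_c = 13486/19.7 = 684.6 m³/d.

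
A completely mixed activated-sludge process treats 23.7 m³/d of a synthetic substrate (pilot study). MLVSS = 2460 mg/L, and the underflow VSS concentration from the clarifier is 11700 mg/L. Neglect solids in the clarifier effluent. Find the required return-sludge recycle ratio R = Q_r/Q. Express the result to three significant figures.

Solids balance on the clarifier gives (1+R)X = R·X_r, so R = X/(X_r − X) = 2460 / (11700 − 2460) = 0.2662.

R ≈ 0.266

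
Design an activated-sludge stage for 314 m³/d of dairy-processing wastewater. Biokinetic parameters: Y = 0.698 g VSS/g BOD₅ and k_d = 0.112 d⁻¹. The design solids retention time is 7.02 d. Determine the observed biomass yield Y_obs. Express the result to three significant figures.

Y_obs ≈ 0.391 g VSS/g BOD₅

The observed yield is Y_obs = Y/(1 + k_d·θ_c) = 0.698 / (1 + 0.112 × 7.02) = 0.698 / 1.786 = 0.3908 g VSS per g BOD₅ removed.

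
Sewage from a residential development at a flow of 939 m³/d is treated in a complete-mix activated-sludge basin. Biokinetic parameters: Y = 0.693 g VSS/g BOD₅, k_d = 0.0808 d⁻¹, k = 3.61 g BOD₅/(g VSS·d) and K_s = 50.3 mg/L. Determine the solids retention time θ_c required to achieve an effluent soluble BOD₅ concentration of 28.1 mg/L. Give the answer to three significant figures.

Specific growth rate at S = 28.1 mg/L: μ = YkS/(K_s+S) = 0.693·3.61·28.1/(50.3+28.1) = 0.8967 d⁻¹.
Then 1/θ_c = μ − k_d = 0.8967 − 0.0808 = 0.8159 d⁻¹, giving θ_c = 1.226 d.

θ_c ≈ 1.23 d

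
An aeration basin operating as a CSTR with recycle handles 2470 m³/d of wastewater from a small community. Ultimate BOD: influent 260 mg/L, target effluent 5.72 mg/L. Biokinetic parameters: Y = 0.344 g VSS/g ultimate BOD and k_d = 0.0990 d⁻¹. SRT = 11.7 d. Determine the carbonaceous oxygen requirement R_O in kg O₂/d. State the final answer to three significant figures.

Observed yield with endogenous decay: Y_obs = Y / (1 + k_d·θ_c) = 0.344 / (1 + 0.0990 × 11.7) = 0.344 / 2.158 = 0.1594 g VSS/g ultimate BOD.
ΔS = 260 − 5.72 = 254.3 mg/L, so the substrate removal rate is 2470 × 254.3/1000 = 628.1 kg ultimate BOD/d.
Net sludge production P_X = 0.1594 × 628.1 = 100.1 kg VSS/d.
R_O = Q·(S₀ − S) − 1.42·P_X = 628.1 − 1.42 × 100.1 = 485.9 kg O₂/d.

R_O ≈ 486 kg O₂/d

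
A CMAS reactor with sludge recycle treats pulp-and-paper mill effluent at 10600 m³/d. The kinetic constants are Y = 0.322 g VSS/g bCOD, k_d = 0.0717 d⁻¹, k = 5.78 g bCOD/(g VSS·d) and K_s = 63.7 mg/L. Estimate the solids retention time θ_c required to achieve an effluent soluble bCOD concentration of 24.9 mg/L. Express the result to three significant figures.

θ_c ≈ 2.22 d

At the target effluent, Y k S/(K_s+S) = 0.322×5.78×24.9/88.60 = 0.5231 d⁻¹.
θ_c = 1/(μ − k_d) = 1/(0.5231 − 0.0717) = 1/0.4514 = 2.216 d.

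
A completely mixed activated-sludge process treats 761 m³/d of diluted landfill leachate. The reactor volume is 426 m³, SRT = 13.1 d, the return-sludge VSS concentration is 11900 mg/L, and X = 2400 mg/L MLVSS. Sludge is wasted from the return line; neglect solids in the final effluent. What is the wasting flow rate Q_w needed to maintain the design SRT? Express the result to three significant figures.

Q_w ≈ 6.56 m³/d

θ_c = V·X/(Q_w·X_r) when wasting from the recycle, so Q_w = V·X/(θ_c·X_r) = 426.0 × 2400 / (13.1 × 11900) = 6.558 m³/d.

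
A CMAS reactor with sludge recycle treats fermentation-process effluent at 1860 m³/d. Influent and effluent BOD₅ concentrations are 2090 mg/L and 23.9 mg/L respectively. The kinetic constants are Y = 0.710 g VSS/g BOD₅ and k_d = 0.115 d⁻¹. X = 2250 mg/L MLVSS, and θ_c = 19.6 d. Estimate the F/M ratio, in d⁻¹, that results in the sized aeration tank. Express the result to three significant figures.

F/M ≈ 0.237 d⁻¹

Rearranging the biomass balance for a CMAS with decay, V = Y·Q·ΔS·θ_c / [X·(1+k_d θ_c)] = 0.710 × 1860 × (2090 − 23.9) × 19.6 / [2250 × (1 + 0.115 × 19.6)] = 5.35×10^7 / 7322 = 7304 m³.
F/M = Q·S₀ / (V·X) = 1860 × 2090 / (7304 × 2250) = 0.2365 g BOD₅·(g VSS·d)⁻¹.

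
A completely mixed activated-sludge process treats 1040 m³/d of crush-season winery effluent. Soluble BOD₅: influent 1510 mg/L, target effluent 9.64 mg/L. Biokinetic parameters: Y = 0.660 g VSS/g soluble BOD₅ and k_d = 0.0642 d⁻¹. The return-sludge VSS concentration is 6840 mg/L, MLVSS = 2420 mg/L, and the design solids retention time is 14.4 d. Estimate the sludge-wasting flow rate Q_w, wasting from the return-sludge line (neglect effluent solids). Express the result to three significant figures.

Rearranging the biomass balance for a CMAS with decay, V = Y·Q·ΔS·θ_c / [X·(1+k_d θ_c)] = 0.660 × 1040 × (1510 − 9.64) × 14.4 / [2420 × (1 + 0.0642 × 14.4)] = 1.48×10^7 / 4657 = 3184 m³.
Q_w = (V·X)/(θ_c X_r) = 3184 × 2420 / (14.4 × 6840) = 78.24 m³/d.

Q_w ≈ 78.2 m³/d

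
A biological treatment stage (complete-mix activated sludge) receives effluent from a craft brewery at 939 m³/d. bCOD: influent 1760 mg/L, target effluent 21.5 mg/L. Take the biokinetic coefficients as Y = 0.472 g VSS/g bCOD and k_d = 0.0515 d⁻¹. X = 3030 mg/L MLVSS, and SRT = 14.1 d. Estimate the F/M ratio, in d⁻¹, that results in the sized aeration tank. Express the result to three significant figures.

Steady-state biomass mass balance: V·X·(1 + k_d·θ_c) = Y·Q·(S₀ − S)·θ_c, so V = 0.472 × 939 × (1760 − 21.5) × 14.1 / [3030 × (1 + 0.0515 × 14.1)] = 1.09×10^7 / 5230 = 2077 m³.
F/M = applied load / biomass = Q·S₀/(V·X) = 939 × 1760 / (2077 × 3030) = 0.2626 d⁻¹.

F/M ≈ 0.263 d⁻¹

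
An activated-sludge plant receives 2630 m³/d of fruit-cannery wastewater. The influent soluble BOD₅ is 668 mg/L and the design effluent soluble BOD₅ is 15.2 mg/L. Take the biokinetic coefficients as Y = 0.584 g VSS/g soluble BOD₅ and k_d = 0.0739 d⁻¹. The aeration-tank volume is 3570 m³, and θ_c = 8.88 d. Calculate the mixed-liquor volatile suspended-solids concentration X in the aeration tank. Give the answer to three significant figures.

From V·X·(1 + k_d·θ_c) = Y·Q·(S₀ − S)·θ_c: X = 0.584 × 2630 × (668 − 15.2) × 8.88 / [3570 × (1 + 0.0739 × 8.88)] = 1506 mg/L.

X ≈ 1510 mg/L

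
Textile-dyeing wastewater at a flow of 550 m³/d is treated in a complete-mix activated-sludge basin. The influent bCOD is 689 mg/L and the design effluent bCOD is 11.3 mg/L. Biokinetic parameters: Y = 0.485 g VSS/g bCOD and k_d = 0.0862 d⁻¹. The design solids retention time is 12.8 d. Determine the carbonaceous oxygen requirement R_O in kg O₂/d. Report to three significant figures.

R_O ≈ 251 kg O₂/d

Y_obs = Y / (1 + k_d θ_c) = 0.485 / (1 + 0.0862 × 12.8) = 0.485 / 2.103 = 0.2306.
Substrate removed = Q·(S₀ − S) = 550 m³/d × (689 − 11.3) g/m³ = 3.73×10^5 g/d = 372.7 kg/d.
Biomass synthesised: P_X = Y_obs × 372.7 = 85.95 kg VSS/d.
Carbonaceous O₂ demand = substrate oxidised − cell-mass equivalent = 372.7 − 1.42 × 85.95 = 250.7 kg O₂/d.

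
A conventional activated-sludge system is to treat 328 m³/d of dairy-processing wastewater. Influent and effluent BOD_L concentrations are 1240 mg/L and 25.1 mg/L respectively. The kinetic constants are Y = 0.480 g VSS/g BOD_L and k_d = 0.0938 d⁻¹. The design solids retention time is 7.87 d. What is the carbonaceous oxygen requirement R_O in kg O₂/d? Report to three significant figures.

Y_obs = Y / (1 + k_d θ_c) = 0.480 / (1 + 0.0938 × 7.87) = 0.480 / 1.738 = 0.2761.
Mass of BOD_L removed per day: Q(S₀ − S) = 328 × 1215 g/m³ = 398.5 kg/d.
Biomass synthesised: P_X = Y_obs × 398.5 = 110.0 kg VSS/d.
R_O = Q·ΔS − 1.42 P_X = 398.5 − 156.3 = 242.2 kg O₂/d.

R_O ≈ 242 kg O₂/d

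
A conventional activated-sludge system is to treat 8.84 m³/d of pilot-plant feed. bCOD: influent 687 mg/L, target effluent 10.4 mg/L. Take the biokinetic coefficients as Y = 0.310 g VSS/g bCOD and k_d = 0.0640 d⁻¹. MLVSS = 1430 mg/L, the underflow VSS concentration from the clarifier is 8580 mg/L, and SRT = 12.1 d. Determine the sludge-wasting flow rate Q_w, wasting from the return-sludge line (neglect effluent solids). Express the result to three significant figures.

Q_w ≈ 0.122 m³/d

From the SRT design equation V = Y Q (S₀−S) θ_c / [X (1 + k_d θ_c)] = 0.310 × 8.84 × (687 − 10.4) × 12.1 / [1430 × (1 + 0.0640 × 12.1)] = 2.24×10^4 / 2537 = 8.842 m³.
Wasting from the return line (neglecting effluent solids): Q_w = V·X / (θ_c·X_r) = 8.842 × 1430 / (12.1 × 8580) = 0.1218 m³/d.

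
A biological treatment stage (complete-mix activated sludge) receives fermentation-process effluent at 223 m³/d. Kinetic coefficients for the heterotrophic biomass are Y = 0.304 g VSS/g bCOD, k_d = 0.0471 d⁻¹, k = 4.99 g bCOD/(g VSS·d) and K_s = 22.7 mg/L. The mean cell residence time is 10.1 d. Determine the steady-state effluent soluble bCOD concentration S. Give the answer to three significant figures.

From the Monod/SRT balance for a CMAS, S = K_s·(1+k_d θ_c)/[θ_c·(Y k − k_d) − 1] = 22.7 × (1 + 0.0471 × 10.1) / [10.1 × (0.304 × 4.99 − 0.0471) − 1] = 33.50 / 13.85 = 2.419 mg/L.

S ≈ 2.42 mg/L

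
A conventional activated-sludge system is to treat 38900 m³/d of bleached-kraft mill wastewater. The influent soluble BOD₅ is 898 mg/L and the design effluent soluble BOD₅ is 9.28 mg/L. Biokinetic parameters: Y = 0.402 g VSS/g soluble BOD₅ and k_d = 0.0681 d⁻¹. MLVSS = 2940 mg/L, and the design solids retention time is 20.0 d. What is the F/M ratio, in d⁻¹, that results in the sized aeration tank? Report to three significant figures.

Rearranging the biomass balance for a CMAS with decay, V = Y·Q·ΔS·θ_c / [X·(1+k_d θ_c)] = 0.402 × 38900 × (898 − 9.28) × 20.0 / [2940 × (1 + 0.0681 × 20.0)] = 2.78×10^8 / 6944 = 40026 m³.
F/M = Q·S₀ / (V·X) = 38900 × 898 / (40026 × 2940) = 0.2968 g soluble BOD₅·(g VSS·d)⁻¹.

F/M ≈ 0.297 d⁻¹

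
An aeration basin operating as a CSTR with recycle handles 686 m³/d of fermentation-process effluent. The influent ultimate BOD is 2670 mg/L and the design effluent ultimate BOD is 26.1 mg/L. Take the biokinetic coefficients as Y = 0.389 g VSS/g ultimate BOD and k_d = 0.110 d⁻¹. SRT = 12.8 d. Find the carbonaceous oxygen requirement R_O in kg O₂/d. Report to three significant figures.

R_O ≈ 1400 kg O₂/d

The observed yield is Y_obs = Y/(1 + k_d·θ_c) = 0.389 / (1 + 0.110 × 12.8) = 0.389 / 2.408 = 0.1615 g VSS per g ultimate BOD removed.
Q·(S₀ − S) = 686 × (2670 − 26.1) × 10⁻³ = 1814 kg/d removed.
Net sludge production P_X = 0.1615 × 1814 = 293.0 kg VSS/d.
R_O = Q·(S₀ − S) − 1.42·P_X = 1814 − 1.42 × 293.0 = 1398 kg O₂/d.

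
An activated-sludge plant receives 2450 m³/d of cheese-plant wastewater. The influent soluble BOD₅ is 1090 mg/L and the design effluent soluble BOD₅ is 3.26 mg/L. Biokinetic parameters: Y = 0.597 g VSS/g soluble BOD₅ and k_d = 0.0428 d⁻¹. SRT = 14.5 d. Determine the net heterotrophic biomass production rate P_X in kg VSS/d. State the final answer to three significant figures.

Observed yield with endogenous decay: Y_obs = Y / (1 + k_d·θ_c) = 0.597 / (1 + 0.0428 × 14.5) = 0.597 / 1.621 = 0.3684 g VSS/g soluble BOD₅.
ΔS = 1090 − 3.26 = 1087 mg/L, so the substrate removal rate is 2450 × 1087/1000 = 2663 kg soluble BOD₅/d.
P_X = Y_obs · Q(S₀ − S) = 0.3684 × 2663 = 980.8 kg VSS/d.

P_X ≈ 981 kg VSS/d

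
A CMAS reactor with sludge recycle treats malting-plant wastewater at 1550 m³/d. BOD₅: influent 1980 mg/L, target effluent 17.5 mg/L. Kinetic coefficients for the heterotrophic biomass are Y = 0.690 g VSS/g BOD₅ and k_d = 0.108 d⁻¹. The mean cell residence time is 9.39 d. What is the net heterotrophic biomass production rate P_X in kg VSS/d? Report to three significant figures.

P_X ≈ 1040 kg VSS/d

Correct the yield for decay: Y_obs = Y/(1 + k_d θ_c) = 0.690 / (1 + 0.108 × 9.39) = 0.690 / 2.014 = 0.3426.
ΔS = 1980 − 17.5 = 1962 mg/L, so the substrate removal rate is 1550 × 1962/1000 = 3042 kg BOD₅/d.
Biomass produced: P_X = Y_obs·Q·ΔS = 0.3426 × 3042 ≈ 1042 kg VSS/d.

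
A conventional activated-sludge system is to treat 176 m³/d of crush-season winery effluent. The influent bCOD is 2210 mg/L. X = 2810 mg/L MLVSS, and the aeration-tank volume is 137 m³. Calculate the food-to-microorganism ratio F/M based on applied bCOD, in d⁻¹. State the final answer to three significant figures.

Food-to-microorganism ratio F/M = Q S₀ / (V X) = 176 × 2210 / (137.0 × 2810) = 1.010 d⁻¹.

F/M ≈ 1.01 d⁻¹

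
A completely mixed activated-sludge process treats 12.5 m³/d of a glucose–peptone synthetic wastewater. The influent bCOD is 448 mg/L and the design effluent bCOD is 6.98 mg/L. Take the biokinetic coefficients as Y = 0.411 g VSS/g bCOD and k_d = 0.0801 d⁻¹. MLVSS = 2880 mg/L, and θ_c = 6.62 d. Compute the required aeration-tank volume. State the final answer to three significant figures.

V ≈ 3.40 m³

From the SRT design equation V = Y Q (S₀−S) θ_c / [X (1 + k_d θ_c)] = 0.411 × 12.5 × (448 − 6.98) × 6.62 / [2880 × (1 + 0.0801 × 6.62)] = 1.5×10^4 / 4407 = 3.403 m³.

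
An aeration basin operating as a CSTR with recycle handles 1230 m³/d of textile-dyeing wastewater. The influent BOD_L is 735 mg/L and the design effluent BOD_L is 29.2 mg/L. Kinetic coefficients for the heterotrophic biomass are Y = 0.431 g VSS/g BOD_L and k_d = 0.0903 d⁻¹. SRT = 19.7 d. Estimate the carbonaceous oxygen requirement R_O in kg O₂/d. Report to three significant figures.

R_O ≈ 677 kg O₂/d

The observed yield is Y_obs = Y/(1 + k_d·θ_c) = 0.431 / (1 + 0.0903 × 19.7) = 0.431 / 2.779 = 0.1551 g VSS per g BOD_L removed.
ΔS = 735 − 29.2 = 705.8 mg/L, so the substrate removal rate is 1230 × 705.8/1000 = 868.1 kg BOD_L/d.
Biomass synthesised: P_X = Y_obs × 868.1 = 134.6 kg VSS/d.
Carbonaceous O₂ demand = substrate oxidised − cell-mass equivalent = 868.1 − 1.42 × 134.6 = 676.9 kg O₂/d.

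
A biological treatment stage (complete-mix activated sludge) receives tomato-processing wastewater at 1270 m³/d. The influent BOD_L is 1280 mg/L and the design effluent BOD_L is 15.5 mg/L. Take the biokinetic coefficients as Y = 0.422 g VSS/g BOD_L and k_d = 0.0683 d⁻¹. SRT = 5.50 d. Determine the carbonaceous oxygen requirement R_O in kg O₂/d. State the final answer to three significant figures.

Y_obs = Y / (1 + k_d θ_c) = 0.422 / (1 + 0.0683 × 5.50) = 0.422 / 1.376 = 0.3068.
Q·(S₀ − S) = 1270 × (1280 − 15.5) × 10⁻³ = 1606 kg/d removed.
P_X = Y_obs·Q·(S₀ − S) = 0.3068 × 1606 = 492.6 kg VSS/d.
Carbonaceous O₂ demand = substrate oxidised − cell-mass equivalent = 1606 − 1.42 × 492.6 = 906.4 kg O₂/d.

R_O ≈ 906 kg O₂/d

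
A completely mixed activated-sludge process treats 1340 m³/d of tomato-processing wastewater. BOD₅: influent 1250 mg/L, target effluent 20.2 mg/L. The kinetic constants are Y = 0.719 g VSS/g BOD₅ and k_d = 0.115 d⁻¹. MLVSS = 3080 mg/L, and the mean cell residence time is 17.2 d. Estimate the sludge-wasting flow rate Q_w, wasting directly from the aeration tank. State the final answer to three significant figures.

Rearranging the biomass balance for a CMAS with decay, V = Y·Q·ΔS·θ_c / [X·(1+k_d θ_c)] = 0.719 × 1340 × (1250 − 20.2) × 17.2 / [3080 × (1 + 0.115 × 17.2)] = 2.04×10^7 / 9172 = 2222 m³.
For wasting at MLVSS concentration, Q_w = V/θ_c = 2222/17.2 = 129.2 m³/d.

Q_w ≈ 129 m³/d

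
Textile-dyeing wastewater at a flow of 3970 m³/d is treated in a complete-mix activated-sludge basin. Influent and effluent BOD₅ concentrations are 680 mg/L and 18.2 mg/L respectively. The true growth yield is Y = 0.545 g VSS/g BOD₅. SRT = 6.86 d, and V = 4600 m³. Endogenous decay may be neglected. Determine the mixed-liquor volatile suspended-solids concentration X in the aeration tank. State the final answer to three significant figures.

X ≈ 2140 mg/L

From V·X = Y·Q·(S₀ − S)·θ_c (decay neglected): X = 0.545 × 3970 × (680 − 18.2) × 6.86 / 4600 = 2135 mg/L.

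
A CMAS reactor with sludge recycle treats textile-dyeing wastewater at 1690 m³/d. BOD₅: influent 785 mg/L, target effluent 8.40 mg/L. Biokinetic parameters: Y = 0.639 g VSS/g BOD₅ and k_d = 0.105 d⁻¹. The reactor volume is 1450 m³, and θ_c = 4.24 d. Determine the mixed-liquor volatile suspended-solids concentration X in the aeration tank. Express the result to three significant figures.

X ≈ 1700 mg/L

Solving the biomass balance for X: X = Y Q (S₀−S) θ_c / [V (1+k_d θ_c)] = 0.639 × 1690 × (785 − 8.40) × 4.24 / [1450 × (1 + 0.105 × 4.24)] = 1697 mg/L.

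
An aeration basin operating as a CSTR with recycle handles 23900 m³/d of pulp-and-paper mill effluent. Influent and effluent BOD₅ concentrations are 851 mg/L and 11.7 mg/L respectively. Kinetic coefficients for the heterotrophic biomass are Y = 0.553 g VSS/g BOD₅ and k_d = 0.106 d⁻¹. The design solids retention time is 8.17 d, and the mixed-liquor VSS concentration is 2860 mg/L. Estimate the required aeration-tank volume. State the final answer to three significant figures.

Rearranging the biomass balance for a CMAS with decay, V = Y·Q·ΔS·θ_c / [X·(1+k_d θ_c)] = 0.553 × 23900 × (851 − 11.7) × 8.17 / [2860 × (1 + 0.106 × 8.17)] = 9.06×10^7 / 5337 = 16982 m³.

V ≈ 17000 m³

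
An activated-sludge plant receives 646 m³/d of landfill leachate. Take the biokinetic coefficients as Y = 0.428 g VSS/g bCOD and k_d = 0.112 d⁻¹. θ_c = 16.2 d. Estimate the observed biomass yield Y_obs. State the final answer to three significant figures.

The observed yield is Y_obs = Y/(1 + k_d·θ_c) = 0.428 / (1 + 0.112 × 16.2) = 0.428 / 2.814 = 0.1521 g VSS per g bCOD removed.

Y_obs ≈ 0.152 g VSS/g bCOD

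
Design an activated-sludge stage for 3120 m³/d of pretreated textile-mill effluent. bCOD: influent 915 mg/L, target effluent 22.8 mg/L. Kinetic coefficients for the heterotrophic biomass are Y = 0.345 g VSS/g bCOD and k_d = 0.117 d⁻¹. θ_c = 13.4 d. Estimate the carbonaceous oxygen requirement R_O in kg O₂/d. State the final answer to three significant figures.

Observed yield with endogenous decay: Y_obs = Y / (1 + k_d·θ_c) = 0.345 / (1 + 0.117 × 13.4) = 0.345 / 2.568 = 0.1344 g VSS/g bCOD.
ΔS = 915 − 22.8 = 892.2 mg/L, so the substrate removal rate is 3120 × 892.2/1000 = 2784 kg bCOD/d.
Net sludge production P_X = 0.1344 × 2784 = 374.0 kg VSS/d.
R_O = Q·(S₀ − S) − 1.42·P_X = 2784 − 1.42 × 374.0 = 2253 kg O₂/d.

R_O ≈ 2250 kg O₂/d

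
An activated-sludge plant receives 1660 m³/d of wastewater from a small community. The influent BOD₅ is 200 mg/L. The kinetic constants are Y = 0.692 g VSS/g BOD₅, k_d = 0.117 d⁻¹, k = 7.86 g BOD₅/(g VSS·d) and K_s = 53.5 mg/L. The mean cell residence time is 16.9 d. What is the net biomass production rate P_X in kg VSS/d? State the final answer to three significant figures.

P_X ≈ 76.5 kg VSS/d

From the Monod/SRT balance for a CMAS, S = K_s·(1+k_d θ_c)/[θ_c·(Y k − k_d) − 1] = 53.5 × (1 + 0.117 × 16.9) / [16.9 × (0.692 × 7.86 − 0.117) − 1] = 159.3 / 88.94 = 1.791 mg/L.
Y_obs = Y / (1 + k_d θ_c) = 0.692 / (1 + 0.117 × 16.9) = 0.692 / 2.977 = 0.2324.
Mass of BOD₅ removed per day: Q(S₀ − S) = 1660 × 198.2 g/m³ = 329.0 kg/d.
Biomass produced: P_X = Y_obs·Q·ΔS = 0.2324 × 329.0 ≈ 76.47 kg VSS/d.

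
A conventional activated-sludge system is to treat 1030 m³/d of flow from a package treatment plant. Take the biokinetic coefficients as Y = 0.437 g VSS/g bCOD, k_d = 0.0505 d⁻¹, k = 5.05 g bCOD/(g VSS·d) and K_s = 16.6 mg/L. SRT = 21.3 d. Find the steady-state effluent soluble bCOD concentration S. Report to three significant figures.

S ≈ 0.767 mg/L

From the Monod/SRT balance for a CMAS, S = K_s·(1+k_d θ_c)/[θ_c·(Y k − k_d) − 1] = 16.6 × (1 + 0.0505 × 21.3) / [21.3 × (0.437 × 5.05 − 0.0505) − 1] = 34.46 / 44.93 = 0.7669 mg/L.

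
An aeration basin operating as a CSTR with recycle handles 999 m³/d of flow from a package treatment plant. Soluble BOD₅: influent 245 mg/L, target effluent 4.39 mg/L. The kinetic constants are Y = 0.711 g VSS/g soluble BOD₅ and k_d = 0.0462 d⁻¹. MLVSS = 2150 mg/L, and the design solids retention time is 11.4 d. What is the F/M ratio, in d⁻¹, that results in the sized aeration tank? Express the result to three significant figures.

F/M ≈ 0.192 d⁻¹

From the SRT design equation V = Y Q (S₀−S) θ_c / [X (1 + k_d θ_c)] = 0.711 × 999 × (245 − 4.39) × 11.4 / [2150 × (1 + 0.0462 × 11.4)] = 1.95×10^6 / 3282 = 593.6 m³.
F/M = applied load / biomass = Q·S₀/(V·X) = 999 × 245 / (593.6 × 2150) = 0.1918 d⁻¹.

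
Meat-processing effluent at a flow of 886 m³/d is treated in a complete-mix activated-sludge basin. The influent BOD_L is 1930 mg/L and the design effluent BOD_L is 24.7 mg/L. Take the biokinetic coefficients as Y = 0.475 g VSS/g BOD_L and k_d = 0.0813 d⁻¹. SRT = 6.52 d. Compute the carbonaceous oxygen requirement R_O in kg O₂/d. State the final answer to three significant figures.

R_O ≈ 944 kg O₂/d

Observed yield with endogenous decay: Y_obs = Y / (1 + k_d·θ_c) = 0.475 / (1 + 0.0813 × 6.52) = 0.475 / 1.530 = 0.3104 g VSS/g BOD_L.
Substrate removed = Q·(S₀ − S) = 886 m³/d × (1930 − 24.7) g/m³ = 1.69×10^6 g/d = 1688 kg/d.
P_X = Y_obs·Q·(S₀ − S) = 0.3104 × 1688 = 524.1 kg VSS/d.
R_O = Q·ΔS − 1.42 P_X = 1688 − 744.2 = 943.9 kg O₂/d.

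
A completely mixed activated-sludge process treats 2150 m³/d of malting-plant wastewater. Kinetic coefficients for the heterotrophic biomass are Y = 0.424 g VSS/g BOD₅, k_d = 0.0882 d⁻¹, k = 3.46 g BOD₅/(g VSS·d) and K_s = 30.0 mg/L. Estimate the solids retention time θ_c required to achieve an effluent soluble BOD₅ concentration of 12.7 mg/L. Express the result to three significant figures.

θ_c ≈ 2.87 d

Specific growth rate at S = 12.7 mg/L: μ = YkS/(K_s+S) = 0.424·3.46·12.7/(30.0+12.7) = 0.4363 d⁻¹.
Then 1/θ_c = μ − k_d = 0.4363 − 0.0882 = 0.3481 d⁻¹, giving θ_c = 2.872 d.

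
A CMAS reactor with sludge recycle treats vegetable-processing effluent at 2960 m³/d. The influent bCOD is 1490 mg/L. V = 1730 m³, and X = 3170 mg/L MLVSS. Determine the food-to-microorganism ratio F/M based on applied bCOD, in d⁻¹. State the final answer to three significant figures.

F/M ≈ 0.804 d⁻¹

F/M = Q·S₀ / (V·X) = 2960 × 1490 / (1730 × 3170) = 0.8042 g bCOD·(g VSS·d)⁻¹.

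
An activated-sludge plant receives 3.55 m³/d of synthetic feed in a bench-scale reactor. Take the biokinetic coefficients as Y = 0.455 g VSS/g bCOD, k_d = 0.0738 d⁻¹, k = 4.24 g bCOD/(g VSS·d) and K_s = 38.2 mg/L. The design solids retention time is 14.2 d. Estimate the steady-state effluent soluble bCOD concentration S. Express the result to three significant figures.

From the Monod/SRT balance for a CMAS, S = K_s·(1+k_d θ_c)/[θ_c·(Y k − k_d) − 1] = 38.2 × (1 + 0.0738 × 14.2) / [14.2 × (0.455 × 4.24 − 0.0738) − 1] = 78.23 / 25.35 = 3.086 mg/L.

S ≈ 3.09 mg/L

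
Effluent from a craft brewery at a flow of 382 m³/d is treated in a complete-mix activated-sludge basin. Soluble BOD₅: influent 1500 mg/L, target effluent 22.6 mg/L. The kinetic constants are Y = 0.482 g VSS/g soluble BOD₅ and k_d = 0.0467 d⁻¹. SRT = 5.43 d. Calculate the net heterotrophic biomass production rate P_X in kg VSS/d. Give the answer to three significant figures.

P_X ≈ 217 kg VSS/d

Correct the yield for decay: Y_obs = Y/(1 + k_d θ_c) = 0.482 / (1 + 0.0467 × 5.43) = 0.482 / 1.254 = 0.3845.
ΔS = 1500 − 22.6 = 1477 mg/L, so the substrate removal rate is 382 × 1477/1000 = 564.4 kg soluble BOD₅/d.
So the net sludge growth is P_X = 0.3845 × 564.4 = 217.0 kg VSS/d.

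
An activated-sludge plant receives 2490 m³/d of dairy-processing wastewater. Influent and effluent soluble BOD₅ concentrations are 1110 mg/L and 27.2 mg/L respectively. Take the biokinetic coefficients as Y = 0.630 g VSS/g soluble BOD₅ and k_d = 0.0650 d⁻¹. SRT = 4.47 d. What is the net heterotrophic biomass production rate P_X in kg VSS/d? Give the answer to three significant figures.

Correct the yield for decay: Y_obs = Y/(1 + k_d θ_c) = 0.630 / (1 + 0.0650 × 4.47) = 0.630 / 1.291 = 0.4882.
ΔS = 1110 − 27.2 = 1083 mg/L, so the substrate removal rate is 2490 × 1083/1000 = 2696 kg soluble BOD₅/d.
Biomass produced: P_X = Y_obs·Q·ΔS = 0.4882 × 2696 ≈ 1316 kg VSS/d.

P_X ≈ 1320 kg VSS/d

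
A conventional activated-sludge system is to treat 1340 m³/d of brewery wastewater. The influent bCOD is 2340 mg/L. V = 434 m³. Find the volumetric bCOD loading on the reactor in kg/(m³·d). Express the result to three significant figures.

L_v ≈ 7.22 kg bCOD/(m³·d)

L_v = Q S₀ / V = 1340 × 2340 × 10⁻³ / 434.0 = 7.225 kg/(m³·d).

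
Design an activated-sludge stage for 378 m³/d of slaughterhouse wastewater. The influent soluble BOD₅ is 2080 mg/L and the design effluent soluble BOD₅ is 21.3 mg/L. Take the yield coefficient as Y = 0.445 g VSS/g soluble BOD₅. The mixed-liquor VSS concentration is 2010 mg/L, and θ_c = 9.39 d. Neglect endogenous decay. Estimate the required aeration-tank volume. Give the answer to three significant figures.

V ≈ 1620 m³

V·X = Y·Q·ΔS·θ_c gives V = 0.445 × 378 × (2080 − 21.3) × 9.39 / 2010 = 1618 m³.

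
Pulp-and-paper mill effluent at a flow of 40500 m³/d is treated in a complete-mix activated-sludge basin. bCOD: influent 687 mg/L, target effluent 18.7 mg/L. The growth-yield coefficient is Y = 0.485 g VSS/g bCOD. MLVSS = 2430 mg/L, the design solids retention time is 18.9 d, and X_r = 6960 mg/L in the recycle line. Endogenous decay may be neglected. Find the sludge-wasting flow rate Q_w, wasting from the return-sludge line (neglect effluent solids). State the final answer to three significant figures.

Q_w ≈ 1890 m³/d

Biomass mass balance (decay neglected): V·X = Y·Q·(S₀ − S)·θ_c, so V = 0.485 × 40500 × (687 − 18.7) × 18.9 / 2430 = 102100 m³.
Q_w = (V·X)/(θ_c X_r) = 102100 × 2430 / (18.9 × 6960) = 1886 m³/d.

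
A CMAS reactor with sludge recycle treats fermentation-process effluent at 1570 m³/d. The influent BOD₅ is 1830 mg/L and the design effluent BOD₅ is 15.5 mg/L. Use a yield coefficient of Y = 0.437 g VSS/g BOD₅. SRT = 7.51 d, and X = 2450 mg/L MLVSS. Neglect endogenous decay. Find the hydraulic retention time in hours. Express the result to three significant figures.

τ ≈ 58.3 h

V·X = Y·Q·ΔS·θ_c gives V = 0.437 × 1570 × (1830 − 15.5) × 7.51 / 2450 = 3816 m³.
Hydraulic retention time τ = V/Q = 3816 / 1570 = 2.431 d = 58.33 h.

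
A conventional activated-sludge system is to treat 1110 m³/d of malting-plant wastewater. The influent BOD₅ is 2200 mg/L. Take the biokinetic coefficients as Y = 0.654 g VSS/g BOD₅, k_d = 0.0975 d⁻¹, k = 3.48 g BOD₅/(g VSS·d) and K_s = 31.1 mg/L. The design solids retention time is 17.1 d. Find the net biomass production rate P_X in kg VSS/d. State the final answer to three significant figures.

From the Monod/SRT balance for a CMAS, S = K_s·(1+k_d θ_c)/[θ_c·(Y k − k_d) − 1] = 31.1 × (1 + 0.0975 × 17.1) / [17.1 × (0.654 × 3.48 − 0.0975) − 1] = 82.95 / 36.25 = 2.288 mg/L.
Observed yield with endogenous decay: Y_obs = Y / (1 + k_d·θ_c) = 0.654 / (1 + 0.0975 × 17.1) = 0.654 / 2.667 = 0.2452 g VSS/g BOD₅.
Mass of BOD₅ removed per day: Q(S₀ − S) = 1110 × 2198 g/m³ = 2439 kg/d.
P_X = Y_obs · Q(S₀ − S) = 0.2452 × 2439 = 598.1 kg VSS/d.

P_X ≈ 598 kg VSS/d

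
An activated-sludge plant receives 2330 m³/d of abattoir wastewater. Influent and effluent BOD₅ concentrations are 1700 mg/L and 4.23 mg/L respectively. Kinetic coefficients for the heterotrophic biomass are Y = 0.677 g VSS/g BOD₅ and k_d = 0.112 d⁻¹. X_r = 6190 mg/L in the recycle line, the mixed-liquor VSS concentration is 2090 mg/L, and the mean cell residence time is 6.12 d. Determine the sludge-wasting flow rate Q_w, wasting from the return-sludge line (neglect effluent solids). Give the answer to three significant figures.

Q_w ≈ 256 m³/d

From the SRT design equation V = Y Q (S₀−S) θ_c / [X (1 + k_d θ_c)] = 0.677 × 2330 × (1700 − 4.23) × 6.12 / [2090 × (1 + 0.112 × 6.12)] = 1.64×10^7 / 3523 = 4647 m³.
θ_c = V·X/(Q_w·X_r) when wasting from the recycle, so Q_w = V·X/(θ_c·X_r) = 4647 × 2090 / (6.12 × 6190) = 256.4 m³/d.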